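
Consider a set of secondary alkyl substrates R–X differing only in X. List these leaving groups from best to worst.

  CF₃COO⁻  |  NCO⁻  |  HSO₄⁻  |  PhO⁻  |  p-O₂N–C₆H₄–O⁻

HSO₄⁻ > CF₃COO⁻ > NCO⁻ > p-O₂N–C₆H₄–O⁻ > PhO⁻

Leaving-group ability tracks the stability of the departed species; conjugate-acid pKₐ is the usual yardstick (lower pKₐ → better LG).
HSO₄⁻: pKₐ(H₂SO₄) ≈ -3 — conjugate base of a strong mineral acid
CF₃COO⁻: pKₐ(CF₃COOH) ≈ 0.2
NCO⁻: pKₐ(HOCN) ≈ 3.5
p-O₂N–C₆H₄–O⁻: pKₐ(p-nitrophenol) ≈ 7.2 — nitro group delocalises the charge; the classic chromogenic LG
PhO⁻: pKₐ(C₆H₅OH (phenol)) ≈ 10 — resonance into the ring helps, but still a poor LG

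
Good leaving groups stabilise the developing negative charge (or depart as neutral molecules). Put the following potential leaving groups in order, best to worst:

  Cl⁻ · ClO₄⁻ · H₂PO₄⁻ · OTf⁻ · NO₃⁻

OTf⁻ > ClO₄⁻ > Cl⁻ > NO₃⁻ > H₂PO₄⁻

OTf⁻: pKₐ(CF₃SO₃H (triflic acid)) ≈ -14 — charge spread over three oxygens and a CF₃ group; the premier leaving group in synthesis
ClO₄⁻: pKₐ(HClO₄) ≈ -10
Cl⁻: pKₐ(HCl) ≈ -7 — moderately weak base
NO₃⁻: pKₐ(HNO₃) ≈ -1.3 — resonance-delocalised over three oxygens
H₂PO₄⁻: pKₐ(H₃PO₄) ≈ 2.1 — moderate base; biological leaving group after further activation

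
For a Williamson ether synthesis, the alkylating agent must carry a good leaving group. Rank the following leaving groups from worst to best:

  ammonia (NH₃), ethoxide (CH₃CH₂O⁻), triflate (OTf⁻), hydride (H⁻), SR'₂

hydride (H⁻) < ethoxide (CH₃CH₂O⁻) < ammonia (NH₃) < SR'₂ < triflate (OTf⁻)

A good leaving group is a weak base: the lower the pKₐ of its conjugate acid, the more readily it departs.
triflate (OTf⁻): pKₐ(CF₃SO₃H (triflic acid)) ≈ -14 — charge spread over three oxygens and a CF₃ group; the premier leaving group in synthesis
SR'₂: pKₐ(R'₂SH⁺) ≈ -7
ammonia (NH₃): pKₐ(NH₄⁺) ≈ 9.2 — neutral but moderately basic; leaves from R–NH₃⁺
ethoxide (CH₃CH₂O⁻): pKₐ(CH₃CH₂OH) ≈ 16 — strong base; alkoxides do not leave unassisted
hydride (H⁻): pKₐ(H₂) ≈ 36 — extremely strong base; leaves only in special hydride-transfer contexts
Listed from poorest to best leaving group as asked.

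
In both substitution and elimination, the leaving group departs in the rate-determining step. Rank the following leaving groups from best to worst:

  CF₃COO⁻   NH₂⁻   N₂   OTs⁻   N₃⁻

N₂ > OTs⁻ > CF₃COO⁻ > N₃⁻ > NH₂⁻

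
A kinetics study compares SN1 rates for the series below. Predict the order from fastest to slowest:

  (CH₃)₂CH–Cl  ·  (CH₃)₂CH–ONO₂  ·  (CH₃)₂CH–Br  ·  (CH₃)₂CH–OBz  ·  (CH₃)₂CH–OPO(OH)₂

(CH₃)₂CH–Br > (CH₃)₂CH–Cl > (CH₃)₂CH–ONO₂ > (CH₃)₂CH–OPO(OH)₂ > (CH₃)₂CH–OBz

The skeletons are identical, so relative rate is governed entirely by leaving-group ability.
Leaving-group ability tracks the stability of the departed species; conjugate-acid pKₐ is the usual yardstick (lower pKₐ → better LG).
(CH₃)₂CH–Br loses Br⁻: pKₐ(HBr) ≈ -9
(CH₃)₂CH–Cl loses Cl⁻: pKₐ(HCl) ≈ -7
(CH₃)₂CH–ONO₂ loses NO₃⁻: pKₐ(HNO₃) ≈ -1.3
(CH₃)₂CH–OPO(OH)₂ loses H₂PO₄⁻: pKₐ(H₃PO₄) ≈ 2.1
(CH₃)₂CH–OBz loses PhCOO⁻: pKₐ(C₆H₅COOH) ≈ 4.2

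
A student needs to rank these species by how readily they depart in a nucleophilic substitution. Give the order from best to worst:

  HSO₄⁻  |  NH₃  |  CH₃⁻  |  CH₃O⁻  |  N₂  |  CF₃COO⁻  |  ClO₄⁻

N₂ > ClO₄⁻ > HSO₄⁻ > CF₃COO⁻ > NH₃ > CH₃O⁻ > CH₃⁻

The more stable X⁻ (or X) is on its own — i.e. the weaker a base it is — the better a leaving group it makes.
N₂: no meaningful conjugate acid; N₂ departs as an exceptionally stable neutral molecule
ClO₄⁻: pKₐ(HClO₄) ≈ -10
HSO₄⁻: pKₐ(H₂SO₄) ≈ -3
CF₃COO⁻: pKₐ(CF₃COOH) ≈ 0.2
NH₃: pKₐ(NH₄⁺) ≈ 9.2
CH₃O⁻: pKₐ(CH₃OH) ≈ 15.5
CH₃⁻: pKₐ(CH₄) ≈ 48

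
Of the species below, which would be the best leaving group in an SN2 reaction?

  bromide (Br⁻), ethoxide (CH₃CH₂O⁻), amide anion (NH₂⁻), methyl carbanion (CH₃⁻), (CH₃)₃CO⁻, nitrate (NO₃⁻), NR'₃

bromide (Br⁻)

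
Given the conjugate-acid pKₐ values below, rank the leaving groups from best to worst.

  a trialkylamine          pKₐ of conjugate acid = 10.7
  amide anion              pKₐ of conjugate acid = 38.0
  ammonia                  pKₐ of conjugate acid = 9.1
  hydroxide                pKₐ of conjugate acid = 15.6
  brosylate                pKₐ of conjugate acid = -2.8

Lower conjugate-acid pKₐ ⇒ weaker base ⇒ better leaving group.
Sorting by the given values: brosylate (-2.8), ammonia (9.1), a trialkylamine (10.7), hydroxide (15.6), amide anion (38.0).

brosylate > ammonia > a trialkylamine > hydroxide > amide anion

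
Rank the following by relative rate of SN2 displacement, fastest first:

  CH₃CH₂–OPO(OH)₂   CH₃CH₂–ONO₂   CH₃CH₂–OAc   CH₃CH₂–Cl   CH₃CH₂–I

Identical carbon frameworks mean the comparison reduces to leaving-group quality.
Leaving-group ability tracks the stability of the departed species; conjugate-acid pKₐ is the usual yardstick (lower pKₐ → better LG).
CH₃CH₂–I loses I⁻: pKₐ(HI) ≈ -10
CH₃CH₂–Cl loses Cl⁻: pKₐ(HCl) ≈ -7
CH₃CH₂–ONO₂ loses NO₃⁻: pKₐ(HNO₃) ≈ -1.3
CH₃CH₂–OPO(OH)₂ loses H₂PO₄⁻: pKₐ(H₃PO₄) ≈ 2.1
CH₃CH₂–OAc loses AcO⁻: pKₐ(CH₃COOH) ≈ 4.8

CH₃CH₂–I > CH₃CH₂–Cl > CH₃CH₂–ONO₂ > CH₃CH₂–OPO(OH)₂ > CH₃CH₂–OAc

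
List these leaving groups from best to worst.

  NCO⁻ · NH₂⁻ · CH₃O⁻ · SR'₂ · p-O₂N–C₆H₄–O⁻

SR'₂ > NCO⁻ > p-O₂N–C₆H₄–O⁻ > CH₃O⁻ > NH₂⁻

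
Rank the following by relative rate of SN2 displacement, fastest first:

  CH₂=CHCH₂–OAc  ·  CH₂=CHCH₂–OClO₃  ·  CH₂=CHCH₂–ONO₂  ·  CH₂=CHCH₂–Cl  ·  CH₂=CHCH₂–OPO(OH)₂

CH₂=CHCH₂–OClO₃ > CH₂=CHCH₂–Cl > CH₂=CHCH₂–ONO₂ > CH₂=CHCH₂–OPO(OH)₂ > CH₂=CHCH₂–OAc

Same R in every case — rank the leaving groups.
Leaving-group ability tracks the stability of the departed species; conjugate-acid pKₐ is the usual yardstick (lower pKₐ → better LG).
CH₂=CHCH₂–OClO₃ loses ClO₄⁻: pKₐ(HClO₄) ≈ -10
CH₂=CHCH₂–Cl loses Cl⁻: pKₐ(HCl) ≈ -7
CH₂=CHCH₂–ONO₂ loses NO₃⁻: pKₐ(HNO₃) ≈ -1.3
CH₂=CHCH₂–OPO(OH)₂ loses H₂PO₄⁻: pKₐ(H₃PO₄) ≈ 2.1
CH₂=CHCH₂–OAc loses AcO⁻: pKₐ(CH₃COOH) ≈ 4.8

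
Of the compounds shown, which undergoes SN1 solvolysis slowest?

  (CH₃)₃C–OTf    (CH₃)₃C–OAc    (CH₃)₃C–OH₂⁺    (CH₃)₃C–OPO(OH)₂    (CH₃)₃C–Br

(CH₃)₃C–OAc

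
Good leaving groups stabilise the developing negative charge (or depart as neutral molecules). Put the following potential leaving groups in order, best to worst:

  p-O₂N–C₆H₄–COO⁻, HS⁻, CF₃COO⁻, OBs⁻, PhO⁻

OBs⁻ > CF₃COO⁻ > p-O₂N–C₆H₄–COO⁻ > HS⁻ > PhO⁻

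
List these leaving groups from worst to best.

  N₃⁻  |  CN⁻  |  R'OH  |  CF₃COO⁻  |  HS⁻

CN⁻ < HS⁻ < N₃⁻ < CF₃COO⁻ < R'OH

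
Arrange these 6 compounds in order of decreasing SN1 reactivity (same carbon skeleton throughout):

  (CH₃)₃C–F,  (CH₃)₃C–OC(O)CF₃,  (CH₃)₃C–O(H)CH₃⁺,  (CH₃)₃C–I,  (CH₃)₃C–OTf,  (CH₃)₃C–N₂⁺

(CH₃)₃C–N₂⁺ > (CH₃)₃C–OTf > (CH₃)₃C–I > (CH₃)₃C–O(H)CH₃⁺ > (CH₃)₃C–OC(O)CF₃ > (CH₃)₃C–F

Same R in every case — rank the leaving groups.
A good leaving group is a weak base: the lower the pKₐ of its conjugate acid, the more readily it departs.
(CH₃)₃C–N₂⁺ loses N₂: no meaningful conjugate acid; N₂ departs as an exceptionally stable neutral molecule
(CH₃)₃C–OTf loses OTf⁻: pKₐ(CF₃SO₃H (triflic acid)) ≈ -14
(CH₃)₃C–I loses I⁻: pKₐ(HI) ≈ -10
(CH₃)₃C–O(H)CH₃⁺ loses R'OH: pKₐ(R'OH₂⁺) ≈ -2.4
(CH₃)₃C–OC(O)CF₃ loses CF₃COO⁻: pKₐ(CF₃COOH) ≈ 0.2
(CH₃)₃C–F loses F⁻: pKₐ(HF) ≈ 3.2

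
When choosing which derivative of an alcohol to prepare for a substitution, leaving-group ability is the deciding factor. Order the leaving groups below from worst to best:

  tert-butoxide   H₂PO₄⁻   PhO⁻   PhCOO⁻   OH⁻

tert-butoxide < OH⁻ < PhO⁻ < PhCOO⁻ < H₂PO₄⁻

The more stable X⁻ (or X) is on its own — i.e. the weaker a base it is — the better a leaving group it makes.
H₂PO₄⁻: pKₐ(H₃PO₄) ≈ 2.1
PhCOO⁻: pKₐ(C₆H₅COOH) ≈ 4.2
PhO⁻: pKₐ(C₆H₅OH (phenol)) ≈ 10
OH⁻: pKₐ(H₂O) ≈ 15.7
tert-butoxide: pKₐ(t-BuOH) ≈ 18
Listed from poorest to best leaving group as asked.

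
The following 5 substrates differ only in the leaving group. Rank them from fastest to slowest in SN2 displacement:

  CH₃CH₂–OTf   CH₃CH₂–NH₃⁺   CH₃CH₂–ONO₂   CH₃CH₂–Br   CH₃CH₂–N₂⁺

CH₃CH₂–N₂⁺ > CH₃CH₂–OTf > CH₃CH₂–Br > CH₃CH₂–ONO₂ > CH₃CH₂–NH₃⁺

Same R in every case — rank the leaving groups.
Leaving-group ability tracks the stability of the departed species; conjugate-acid pKₐ is the usual yardstick (lower pKₐ → better LG).
CH₃CH₂–N₂⁺ loses N₂: no meaningful conjugate acid; N₂ departs as an exceptionally stable neutral molecule
CH₃CH₂–OTf loses OTf⁻: pKₐ(CF₃SO₃H (triflic acid)) ≈ -14
CH₃CH₂–Br loses Br⁻: pKₐ(HBr) ≈ -9
CH₃CH₂–ONO₂ loses NO₃⁻: pKₐ(HNO₃) ≈ -1.3
CH₃CH₂–NH₃⁺ loses NH₃: pKₐ(NH₄⁺) ≈ 9.2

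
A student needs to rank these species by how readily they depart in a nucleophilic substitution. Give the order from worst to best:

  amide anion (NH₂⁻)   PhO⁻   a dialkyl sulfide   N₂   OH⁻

amide anion (NH₂⁻) < OH⁻ < PhO⁻ < a dialkyl sulfide < N₂

Rank by basicity of the departing species: weakest base leaves most easily.
N₂: no meaningful conjugate acid; N₂ departs as an exceptionally stable neutral molecule
a dialkyl sulfide: pKₐ(R'₂SH⁺) ≈ -7 — neutral; leaves from a sulfonium salt (R–SR'₂⁺)
PhO⁻: pKₐ(C₆H₅OH (phenol)) ≈ 10 — resonance into the ring helps, but still a poor LG
OH⁻: pKₐ(H₂O) ≈ 15.7 — strong base; essentially never leaves without prior activation
amide anion (NH₂⁻): pKₐ(NH₃) ≈ 38 — extremely strong base; never a leaving group
Reversing gives the worst-to-best order requested.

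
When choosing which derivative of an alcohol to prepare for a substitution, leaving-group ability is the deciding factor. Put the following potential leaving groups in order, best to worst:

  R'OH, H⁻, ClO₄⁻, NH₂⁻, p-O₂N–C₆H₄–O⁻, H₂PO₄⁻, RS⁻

ClO₄⁻ > R'OH > H₂PO₄⁻ > p-O₂N–C₆H₄–O⁻ > RS⁻ > H⁻ > NH₂⁻

Rank by basicity of the departing species: weakest base leaves most easily.
ClO₄⁻: pKₐ(HClO₄) ≈ -10 — extremely weak base; rarely used for safety reasons
R'OH: pKₐ(R'OH₂⁺) ≈ -2.4 — neutral; leaves from a protonated ether (an oxonium ion, R–O(H)R'⁺)
H₂PO₄⁻: pKₐ(H₃PO₄) ≈ 2.1
p-O₂N–C₆H₄–O⁻: pKₐ(p-nitrophenol) ≈ 7.2
RS⁻: pKₐ(RSH (a thiol)) ≈ 10.5 — moderately basic; rarely leaves without activation
H⁻: pKₐ(H₂) ≈ 36
NH₂⁻: pKₐ(NH₃) ≈ 38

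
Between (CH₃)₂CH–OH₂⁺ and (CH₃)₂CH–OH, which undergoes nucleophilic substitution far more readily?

From (CH₃)₂CH–OH the departing group would be OH⁻ (pKₐ(H₂O) ≈ 15.7). Strong base; essentially never leaves without prior activation.
From (CH₃)₂CH–OH₂⁺ the leaving group is H₂O (pKₐ(H₃O⁺) ≈ -1.7). Neutral; leaves from a protonated alcohol (R–OH₂⁺).
(In practice (CH₃)₂CH–OH₂⁺ is made from (CH₃)₂CH–OH by protonation with strong acid, converting the leaving group from hydroxide to neutral water.)

(CH₃)₂CH–OH₂⁺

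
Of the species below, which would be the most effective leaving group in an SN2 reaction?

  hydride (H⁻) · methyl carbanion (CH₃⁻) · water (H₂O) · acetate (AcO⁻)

water (H₂O): pKₐ(H₃O⁺) ≈ -1.7
acetate (AcO⁻): pKₐ(CH₃COOH) ≈ 4.8
hydride (H⁻): pKₐ(H₂) ≈ 36
methyl carbanion (CH₃⁻): pKₐ(CH₄) ≈ 48

water (H₂O)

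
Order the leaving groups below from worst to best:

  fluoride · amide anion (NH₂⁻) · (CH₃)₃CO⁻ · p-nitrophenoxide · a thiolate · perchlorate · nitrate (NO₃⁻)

amide anion (NH₂⁻) < (CH₃)₃CO⁻ < a thiolate < p-nitrophenoxide < fluoride < nitrate (NO₃⁻) < perchlorate

perchlorate: pKₐ(HClO₄) ≈ -10
nitrate (NO₃⁻): pKₐ(HNO₃) ≈ -1.3
fluoride: pKₐ(HF) ≈ 3.2
p-nitrophenoxide: pKₐ(p-nitrophenol) ≈ 7.2
a thiolate: pKₐ(RSH (a thiol)) ≈ 10.5
(CH₃)₃CO⁻: pKₐ(t-BuOH) ≈ 18
amide anion (NH₂⁻): pKₐ(NH₃) ≈ 38
The question asks for worst first, so the sequence is read in increasing leaving-group ability.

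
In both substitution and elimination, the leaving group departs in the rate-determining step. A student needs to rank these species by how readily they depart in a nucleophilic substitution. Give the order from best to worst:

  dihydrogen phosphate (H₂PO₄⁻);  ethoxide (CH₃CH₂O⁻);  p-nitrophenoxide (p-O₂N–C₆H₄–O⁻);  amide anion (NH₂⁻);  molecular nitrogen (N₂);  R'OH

A good leaving group is a weak base: the lower the pKₐ of its conjugate acid, the more readily it departs.
molecular nitrogen (N₂): no meaningful conjugate acid; N₂ departs as an exceptionally stable neutral molecule
R'OH: pKₐ(R'OH₂⁺) ≈ -2.4
dihydrogen phosphate (H₂PO₄⁻): pKₐ(H₃PO₄) ≈ 2.1
p-nitrophenoxide (p-O₂N–C₆H₄–O⁻): pKₐ(p-nitrophenol) ≈ 7.2
ethoxide (CH₃CH₂O⁻): pKₐ(CH₃CH₂OH) ≈ 16
amide anion (NH₂⁻): pKₐ(NH₃) ≈ 38

molecular nitrogen (N₂) > R'OH > dihydrogen phosphate (H₂PO₄⁻) > p-nitrophenoxide (p-O₂N–C₆H₄–O⁻) > ethoxide (CH₃CH₂O⁻) > amide anion (NH₂⁻)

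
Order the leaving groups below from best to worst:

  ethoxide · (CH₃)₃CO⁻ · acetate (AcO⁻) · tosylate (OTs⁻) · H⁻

Leaving-group ability tracks the stability of the departed species; conjugate-acid pKₐ is the usual yardstick (lower pKₐ → better LG).
tosylate (OTs⁻): pKₐ(p-CH₃C₆H₄SO₃H (TsOH)) ≈ -2.8
acetate (AcO⁻): pKₐ(CH₃COOH) ≈ 4.8
ethoxide: pKₐ(CH₃CH₂OH) ≈ 16
(CH₃)₃CO⁻: pKₐ(t-BuOH) ≈ 18
H⁻: pKₐ(H₂) ≈ 36

tosylate (OTs⁻) > acetate (AcO⁻) > ethoxide > (CH₃)₃CO⁻ > H⁻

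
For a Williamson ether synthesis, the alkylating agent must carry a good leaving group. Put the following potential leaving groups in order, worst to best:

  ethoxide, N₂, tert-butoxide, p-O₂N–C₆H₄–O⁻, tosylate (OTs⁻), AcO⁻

tert-butoxide < ethoxide < p-O₂N–C₆H₄–O⁻ < AcO⁻ < tosylate (OTs⁻) < N₂

Rank by basicity of the departing species: weakest base leaves most easily.
N₂: no meaningful conjugate acid; N₂ departs as an exceptionally stable neutral molecule
tosylate (OTs⁻): pKₐ(p-CH₃C₆H₄SO₃H (TsOH)) ≈ -2.8
AcO⁻: pKₐ(CH₃COOH) ≈ 4.8
p-O₂N–C₆H₄–O⁻: pKₐ(p-nitrophenol) ≈ 7.2
ethoxide: pKₐ(CH₃CH₂OH) ≈ 16
tert-butoxide: pKₐ(t-BuOH) ≈ 18
Listed from poorest to best leaving group as asked.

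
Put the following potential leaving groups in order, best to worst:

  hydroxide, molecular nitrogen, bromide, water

molecular nitrogen: no meaningful conjugate acid; N₂ departs as an exceptionally stable neutral molecule
bromide: pKₐ(HBr) ≈ -9 — weak base; good leaving group
water: pKₐ(H₃O⁺) ≈ -1.7 — neutral; leaves from a protonated alcohol (R–OH₂⁺)
hydroxide: pKₐ(H₂O) ≈ 15.7 — strong base; essentially never leaves without prior activation

molecular nitrogen > bromide > water > hydroxide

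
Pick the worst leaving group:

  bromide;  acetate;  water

acetate

Rank by basicity of the departing species: weakest base leaves most easily.
bromide: pKₐ(HBr) ≈ -9
water: pKₐ(H₃O⁺) ≈ -1.7
acetate: pKₐ(CH₃COOH) ≈ 4.8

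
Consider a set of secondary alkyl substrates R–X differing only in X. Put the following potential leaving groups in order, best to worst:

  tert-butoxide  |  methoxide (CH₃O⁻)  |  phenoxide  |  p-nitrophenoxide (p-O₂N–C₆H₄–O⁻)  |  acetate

acetate > p-nitrophenoxide (p-O₂N–C₆H₄–O⁻) > phenoxide > methoxide (CH₃O⁻) > tert-butoxide

Leaving-group ability tracks the stability of the departed species; conjugate-acid pKₐ is the usual yardstick (lower pKₐ → better LG).
acetate: pKₐ(CH₃COOH) ≈ 4.8
p-nitrophenoxide (p-O₂N–C₆H₄–O⁻): pKₐ(p-nitrophenol) ≈ 7.2
phenoxide: pKₐ(C₆H₅OH (phenol)) ≈ 10
methoxide (CH₃O⁻): pKₐ(CH₃OH) ≈ 15.5
tert-butoxide: pKₐ(t-BuOH) ≈ 18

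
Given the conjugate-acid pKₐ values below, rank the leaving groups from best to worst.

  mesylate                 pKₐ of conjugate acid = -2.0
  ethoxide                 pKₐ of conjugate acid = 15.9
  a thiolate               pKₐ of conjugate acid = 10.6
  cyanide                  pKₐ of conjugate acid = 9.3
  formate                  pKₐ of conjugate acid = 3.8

Lower conjugate-acid pKₐ ⇒ weaker base ⇒ better leaving group.
Sorting by the given values: mesylate (-2.0), formate (3.8), cyanide (9.3), a thiolate (10.6), ethoxide (15.9).

mesylate > formate > cyanide > a thiolate > ethoxide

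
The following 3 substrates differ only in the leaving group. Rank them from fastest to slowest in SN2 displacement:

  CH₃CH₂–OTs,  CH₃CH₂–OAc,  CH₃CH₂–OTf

CH₃CH₂–OTf > CH₃CH₂–OTs > CH₃CH₂–OAc

Same R in every case — rank the leaving groups.
The more stable X⁻ (or X) is on its own — i.e. the weaker a base it is — the better a leaving group it makes.
CH₃CH₂–OTf loses OTf⁻: pKₐ(CF₃SO₃H (triflic acid)) ≈ -14
CH₃CH₂–OTs loses OTs⁻: pKₐ(p-CH₃C₆H₄SO₃H (TsOH)) ≈ -2.8
CH₃CH₂–OAc loses AcO⁻: pKₐ(CH₃COOH) ≈ 4.8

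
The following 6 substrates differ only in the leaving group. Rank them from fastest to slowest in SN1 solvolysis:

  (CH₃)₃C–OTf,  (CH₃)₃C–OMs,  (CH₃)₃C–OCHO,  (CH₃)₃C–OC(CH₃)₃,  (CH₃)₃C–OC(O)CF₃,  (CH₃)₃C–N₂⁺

(CH₃)₃C–N₂⁺ > (CH₃)₃C–OTf > (CH₃)₃C–OMs > (CH₃)₃C–OC(O)CF₃ > (CH₃)₃C–OCHO > (CH₃)₃C–OC(CH₃)₃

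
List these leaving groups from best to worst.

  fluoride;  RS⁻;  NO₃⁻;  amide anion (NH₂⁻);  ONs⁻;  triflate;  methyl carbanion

triflate > ONs⁻ > NO₃⁻ > fluoride > RS⁻ > amide anion (NH₂⁻) > methyl carbanion

Leaving-group ability tracks the stability of the departed species; conjugate-acid pKₐ is the usual yardstick (lower pKₐ → better LG).
triflate: pKₐ(CF₃SO₃H (triflic acid)) ≈ -14
ONs⁻: pKₐ(p-O₂NC₆H₄SO₃H) ≈ -3.5
NO₃⁻: pKₐ(HNO₃) ≈ -1.3
fluoride: pKₐ(HF) ≈ 3.2
RS⁻: pKₐ(RSH (a thiol)) ≈ 10.5
amide anion (NH₂⁻): pKₐ(NH₃) ≈ 38
methyl carbanion: pKₐ(CH₄) ≈ 48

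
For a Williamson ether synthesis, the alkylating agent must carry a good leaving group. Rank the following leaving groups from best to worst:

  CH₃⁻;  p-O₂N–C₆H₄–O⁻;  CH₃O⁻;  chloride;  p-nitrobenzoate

chloride > p-nitrobenzoate > p-O₂N–C₆H₄–O⁻ > CH₃O⁻ > CH₃⁻

Rank by basicity of the departing species: weakest base leaves most easily.
chloride: pKₐ(HCl) ≈ -7
p-nitrobenzoate: pKₐ(p-nitrobenzoic acid) ≈ 3.4
p-O₂N–C₆H₄–O⁻: pKₐ(p-nitrophenol) ≈ 7.2
CH₃O⁻: pKₐ(CH₃OH) ≈ 15.5
CH₃⁻: pKₐ(CH₄) ≈ 48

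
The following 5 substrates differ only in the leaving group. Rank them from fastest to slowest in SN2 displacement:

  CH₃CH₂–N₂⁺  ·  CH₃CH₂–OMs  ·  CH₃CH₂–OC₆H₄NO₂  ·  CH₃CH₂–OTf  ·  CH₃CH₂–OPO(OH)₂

CH₃CH₂–N₂⁺ > CH₃CH₂–OTf > CH₃CH₂–OMs > CH₃CH₂–OPO(OH)₂ > CH₃CH₂–OC₆H₄NO₂

Same R in every case — rank the leaving groups.
Leaving-group ability tracks the stability of the departed species; conjugate-acid pKₐ is the usual yardstick (lower pKₐ → better LG).
CH₃CH₂–N₂⁺ loses N₂: no meaningful conjugate acid; N₂ departs as an exceptionally stable neutral molecule
CH₃CH₂–OTf loses OTf⁻: pKₐ(CF₃SO₃H (triflic acid)) ≈ -14
CH₃CH₂–OMs loses OMs⁻: pKₐ(CH₃SO₃H (MsOH)) ≈ -1.9
CH₃CH₂–OPO(OH)₂ loses H₂PO₄⁻: pKₐ(H₃PO₄) ≈ 2.1
CH₃CH₂–OC₆H₄NO₂ loses p-O₂N–C₆H₄–O⁻: pKₐ(p-nitrophenol) ≈ 7.2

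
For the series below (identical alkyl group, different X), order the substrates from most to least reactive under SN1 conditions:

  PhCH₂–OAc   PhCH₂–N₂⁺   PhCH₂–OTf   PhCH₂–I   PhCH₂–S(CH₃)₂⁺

The skeletons are identical, so relative rate is governed entirely by leaving-group ability.
The more stable X⁻ (or X) is on its own — i.e. the weaker a base it is — the better a leaving group it makes.
PhCH₂–N₂⁺ loses N₂: no meaningful conjugate acid; N₂ departs as an exceptionally stable neutral molecule
PhCH₂–OTf loses OTf⁻: pKₐ(CF₃SO₃H (triflic acid)) ≈ -14
PhCH₂–I loses I⁻: pKₐ(HI) ≈ -10
PhCH₂–S(CH₃)₂⁺ loses SR'₂: pKₐ(R'₂SH⁺) ≈ -7
PhCH₂–OAc loses AcO⁻: pKₐ(CH₃COOH) ≈ 4.8

PhCH₂–N₂⁺ > PhCH₂–OTf > PhCH₂–I > PhCH₂–S(CH₃)₂⁺ > PhCH₂–OAc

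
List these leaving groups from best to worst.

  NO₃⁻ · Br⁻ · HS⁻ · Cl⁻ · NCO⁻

Br⁻ > Cl⁻ > NO₃⁻ > NCO⁻ > HS⁻

The more stable X⁻ (or X) is on its own — i.e. the weaker a base it is — the better a leaving group it makes.
Br⁻: pKₐ(HBr) ≈ -9
Cl⁻: pKₐ(HCl) ≈ -7
NO₃⁻: pKₐ(HNO₃) ≈ -1.3
NCO⁻: pKₐ(HOCN) ≈ 3.5
HS⁻: pKₐ(H₂S) ≈ 7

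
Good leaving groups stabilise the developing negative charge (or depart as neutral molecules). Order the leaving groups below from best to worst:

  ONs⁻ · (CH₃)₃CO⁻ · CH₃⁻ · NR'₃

ONs⁻ > NR'₃ > (CH₃)₃CO⁻ > CH₃⁻

Leaving-group ability tracks the stability of the departed species; conjugate-acid pKₐ is the usual yardstick (lower pKₐ → better LG).
ONs⁻: pKₐ(p-O₂NC₆H₄SO₃H) ≈ -3.5
NR'₃: pKₐ(R'₃NH⁺) ≈ 10.7
(CH₃)₃CO⁻: pKₐ(t-BuOH) ≈ 18
CH₃⁻: pKₐ(CH₄) ≈ 48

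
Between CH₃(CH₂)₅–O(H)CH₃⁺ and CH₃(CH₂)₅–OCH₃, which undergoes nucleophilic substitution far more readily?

CH₃(CH₂)₅–O(H)CH₃⁺

From CH₃(CH₂)₅–OCH₃ the departing group would be CH₃O⁻ (pKₐ(CH₃OH) ≈ 15.5). Strong base; alkoxides do not leave unassisted.
From CH₃(CH₂)₅–O(H)CH₃⁺ the leaving group is R'OH (pKₐ(R'OH₂⁺) ≈ -2.4). Neutral; leaves from a protonated ether (an oxonium ion, R–O(H)R'⁺).
(In practice CH₃(CH₂)₅–O(H)CH₃⁺ is made from CH₃(CH₂)₅–OCH₃ by protonation with concentrated HI, allowing neutral methanol, rather than methoxide, to depart.)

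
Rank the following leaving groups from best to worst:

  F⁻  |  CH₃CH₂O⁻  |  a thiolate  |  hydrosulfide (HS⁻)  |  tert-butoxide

F⁻ > hydrosulfide (HS⁻) > a thiolate > CH₃CH₂O⁻ > tert-butoxide

F⁻: pKₐ(HF) ≈ 3.2 — small and strongly basic; the poor halide leaving group
hydrosulfide (HS⁻): pKₐ(H₂S) ≈ 7 — larger and more polarisable than the oxygen analogue
a thiolate: pKₐ(RSH (a thiol)) ≈ 10.5 — moderately basic; rarely leaves without activation
CH₃CH₂O⁻: pKₐ(CH₃CH₂OH) ≈ 16 — strong base; alkoxides do not leave unassisted
tert-butoxide: pKₐ(t-BuOH) ≈ 18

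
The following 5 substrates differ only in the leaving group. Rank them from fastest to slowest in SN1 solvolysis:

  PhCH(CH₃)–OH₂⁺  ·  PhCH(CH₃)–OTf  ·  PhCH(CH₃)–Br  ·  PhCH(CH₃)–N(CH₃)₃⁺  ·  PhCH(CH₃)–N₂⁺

PhCH(CH₃)–N₂⁺ > PhCH(CH₃)–OTf > PhCH(CH₃)–Br > PhCH(CH₃)–OH₂⁺ > PhCH(CH₃)–N(CH₃)₃⁺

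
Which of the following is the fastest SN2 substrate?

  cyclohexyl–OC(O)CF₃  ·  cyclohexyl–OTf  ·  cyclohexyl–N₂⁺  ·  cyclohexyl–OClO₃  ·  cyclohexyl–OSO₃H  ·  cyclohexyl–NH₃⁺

cyclohexyl–N₂⁺

Identical carbon frameworks mean the comparison reduces to leaving-group quality.
The more stable X⁻ (or X) is on its own — i.e. the weaker a base it is — the better a leaving group it makes.
cyclohexyl–N₂⁺ loses N₂: no meaningful conjugate acid; N₂ departs as an exceptionally stable neutral molecule
cyclohexyl–OTf loses OTf⁻: pKₐ(CF₃SO₃H (triflic acid)) ≈ -14
cyclohexyl–OClO₃ loses ClO₄⁻: pKₐ(HClO₄) ≈ -10
cyclohexyl–OSO₃H loses HSO₄⁻: pKₐ(H₂SO₄) ≈ -3
cyclohexyl–OC(O)CF₃ loses CF₃COO⁻: pKₐ(CF₃COOH) ≈ 0.2
cyclohexyl–NH₃⁺ loses NH₃: pKₐ(NH₄⁺) ≈ 9.2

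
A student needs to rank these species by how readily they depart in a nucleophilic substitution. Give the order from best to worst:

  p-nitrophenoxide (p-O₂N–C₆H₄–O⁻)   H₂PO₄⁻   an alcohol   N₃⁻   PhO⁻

an alcohol: pKₐ(R'OH₂⁺) ≈ -2.4 — neutral; leaves from a protonated ether (an oxonium ion, R–O(H)R'⁺)
H₂PO₄⁻: pKₐ(H₃PO₄) ≈ 2.1 — moderate base; biological leaving group after further activation
N₃⁻: pKₐ(HN₃) ≈ 4.7 — linear, resonance-stabilised
p-nitrophenoxide (p-O₂N–C₆H₄–O⁻): pKₐ(p-nitrophenol) ≈ 7.2 — nitro group delocalises the charge; the classic chromogenic LG
PhO⁻: pKₐ(C₆H₅OH (phenol)) ≈ 10 — resonance into the ring helps, but still a poor LG

an alcohol > H₂PO₄⁻ > N₃⁻ > p-nitrophenoxide (p-O₂N–C₆H₄–O⁻) > PhO⁻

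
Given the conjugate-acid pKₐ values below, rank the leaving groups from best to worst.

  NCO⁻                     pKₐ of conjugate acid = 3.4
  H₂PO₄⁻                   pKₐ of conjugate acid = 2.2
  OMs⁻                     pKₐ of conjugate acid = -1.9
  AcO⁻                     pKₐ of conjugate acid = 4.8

OMs⁻ > H₂PO₄⁻ > NCO⁻ > AcO⁻

Lower conjugate-acid pKₐ ⇒ weaker base ⇒ better leaving group.
Sorting by the given values: OMs⁻ (-1.9), H₂PO₄⁻ (2.2), NCO⁻ (3.4), AcO⁻ (4.8).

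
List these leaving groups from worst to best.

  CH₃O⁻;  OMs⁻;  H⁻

H⁻ < CH₃O⁻ < OMs⁻

OMs⁻: pKₐ(CH₃SO₃H (MsOH)) ≈ -1.9
CH₃O⁻: pKₐ(CH₃OH) ≈ 15.5
H⁻: pKₐ(H₂) ≈ 36
Reversing gives the worst-to-best order requested.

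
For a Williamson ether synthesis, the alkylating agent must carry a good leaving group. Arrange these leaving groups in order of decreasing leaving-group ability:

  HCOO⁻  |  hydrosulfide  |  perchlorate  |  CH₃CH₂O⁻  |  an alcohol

perchlorate > an alcohol > HCOO⁻ > hydrosulfide > CH₃CH₂O⁻

A good leaving group is a weak base: the lower the pKₐ of its conjugate acid, the more readily it departs.
perchlorate: pKₐ(HClO₄) ≈ -10 — extremely weak base; rarely used for safety reasons
an alcohol: pKₐ(R'OH₂⁺) ≈ -2.4 — neutral; leaves from a protonated ether (an oxonium ion, R–O(H)R'⁺)
HCOO⁻: pKₐ(HCOOH) ≈ 3.8 — resonance-stabilised carboxylate
hydrosulfide: pKₐ(H₂S) ≈ 7
CH₃CH₂O⁻: pKₐ(CH₃CH₂OH) ≈ 16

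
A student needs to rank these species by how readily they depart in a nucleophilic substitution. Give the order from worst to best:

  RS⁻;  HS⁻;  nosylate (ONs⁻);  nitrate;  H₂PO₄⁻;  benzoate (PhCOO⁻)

RS⁻ < HS⁻ < benzoate (PhCOO⁻) < H₂PO₄⁻ < nitrate < nosylate (ONs⁻)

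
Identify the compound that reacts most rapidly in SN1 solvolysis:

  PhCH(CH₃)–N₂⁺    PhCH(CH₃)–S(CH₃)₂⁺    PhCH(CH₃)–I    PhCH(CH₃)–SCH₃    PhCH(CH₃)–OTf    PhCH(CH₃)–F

PhCH(CH₃)–N₂⁺

Same R in every case — rank the leaving groups.
The more stable X⁻ (or X) is on its own — i.e. the weaker a base it is — the better a leaving group it makes.
PhCH(CH₃)–N₂⁺ loses N₂: no meaningful conjugate acid; N₂ departs as an exceptionally stable neutral molecule
PhCH(CH₃)–OTf loses OTf⁻: pKₐ(CF₃SO₃H (triflic acid)) ≈ -14
PhCH(CH₃)–I loses I⁻: pKₐ(HI) ≈ -10
PhCH(CH₃)–S(CH₃)₂⁺ loses SR'₂: pKₐ(R'₂SH⁺) ≈ -7
PhCH(CH₃)–F loses F⁻: pKₐ(HF) ≈ 3.2
PhCH(CH₃)–SCH₃ loses RS⁻: pKₐ(RSH (a thiol)) ≈ 10.5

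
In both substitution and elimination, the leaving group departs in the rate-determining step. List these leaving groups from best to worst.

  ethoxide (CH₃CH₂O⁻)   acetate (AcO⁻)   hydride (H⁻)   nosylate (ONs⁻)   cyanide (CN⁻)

nosylate (ONs⁻) > acetate (AcO⁻) > cyanide (CN⁻) > ethoxide (CH₃CH₂O⁻) > hydride (H⁻)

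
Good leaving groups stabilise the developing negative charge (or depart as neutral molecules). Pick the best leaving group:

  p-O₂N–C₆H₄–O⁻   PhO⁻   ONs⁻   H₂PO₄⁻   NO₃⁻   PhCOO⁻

A good leaving group is a weak base: the lower the pKₐ of its conjugate acid, the more readily it departs.
ONs⁻: pKₐ(p-O₂NC₆H₄SO₃H) ≈ -3.5
NO₃⁻: pKₐ(HNO₃) ≈ -1.3
H₂PO₄⁻: pKₐ(H₃PO₄) ≈ 2.1
PhCOO⁻: pKₐ(C₆H₅COOH) ≈ 4.2
p-O₂N–C₆H₄–O⁻: pKₐ(p-nitrophenol) ≈ 7.2
PhO⁻: pKₐ(C₆H₅OH (phenol)) ≈ 10

ONs⁻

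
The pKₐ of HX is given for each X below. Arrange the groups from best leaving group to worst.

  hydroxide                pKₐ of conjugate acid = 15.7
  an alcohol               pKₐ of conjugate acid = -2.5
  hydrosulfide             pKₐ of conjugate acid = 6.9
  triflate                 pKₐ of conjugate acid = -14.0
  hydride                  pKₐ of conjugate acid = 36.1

Lower conjugate-acid pKₐ ⇒ weaker base ⇒ better leaving group.
Sorting by the given values: triflate (-14.0), an alcohol (-2.5), hydrosulfide (6.9), hydroxide (15.7), hydride (36.1).

triflate > an alcohol > hydrosulfide > hydroxide > hydride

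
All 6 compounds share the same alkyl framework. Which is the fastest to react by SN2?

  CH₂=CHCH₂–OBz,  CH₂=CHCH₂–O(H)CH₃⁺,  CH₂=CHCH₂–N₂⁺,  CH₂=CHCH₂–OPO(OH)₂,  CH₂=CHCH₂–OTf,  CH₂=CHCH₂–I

Identical carbon frameworks mean the comparison reduces to leaving-group quality.
Rank by basicity of the departing species: weakest base leaves most easily.
CH₂=CHCH₂–N₂⁺ loses N₂: no meaningful conjugate acid; N₂ departs as an exceptionally stable neutral molecule
CH₂=CHCH₂–OTf loses OTf⁻: pKₐ(CF₃SO₃H (triflic acid)) ≈ -14
CH₂=CHCH₂–I loses I⁻: pKₐ(HI) ≈ -10
CH₂=CHCH₂–O(H)CH₃⁺ loses R'OH: pKₐ(R'OH₂⁺) ≈ -2.4
CH₂=CHCH₂–OPO(OH)₂ loses H₂PO₄⁻: pKₐ(H₃PO₄) ≈ 2.1
CH₂=CHCH₂–OBz loses PhCOO⁻: pKₐ(C₆H₅COOH) ≈ 4.2

CH₂=CHCH₂–N₂⁺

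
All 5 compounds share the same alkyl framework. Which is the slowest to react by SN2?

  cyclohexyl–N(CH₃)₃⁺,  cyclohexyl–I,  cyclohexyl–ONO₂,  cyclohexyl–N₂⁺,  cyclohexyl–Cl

cyclohexyl–N(CH₃)₃⁺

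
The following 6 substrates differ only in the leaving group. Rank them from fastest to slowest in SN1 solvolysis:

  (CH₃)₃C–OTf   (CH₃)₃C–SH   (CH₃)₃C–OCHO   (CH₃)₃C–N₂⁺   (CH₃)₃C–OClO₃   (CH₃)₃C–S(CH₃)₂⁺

(CH₃)₃C–N₂⁺ > (CH₃)₃C–OTf > (CH₃)₃C–OClO₃ > (CH₃)₃C–S(CH₃)₂⁺ > (CH₃)₃C–OCHO > (CH₃)₃C–SH

Identical carbon frameworks mean the comparison reduces to leaving-group quality.
Rank by basicity of the departing species: weakest base leaves most easily.
(CH₃)₃C–N₂⁺ loses N₂: no meaningful conjugate acid; N₂ departs as an exceptionally stable neutral molecule
(CH₃)₃C–OTf loses OTf⁻: pKₐ(CF₃SO₃H (triflic acid)) ≈ -14
(CH₃)₃C–OClO₃ loses ClO₄⁻: pKₐ(HClO₄) ≈ -10
(CH₃)₃C–S(CH₃)₂⁺ loses SR'₂: pKₐ(R'₂SH⁺) ≈ -7
(CH₃)₃C–OCHO loses HCOO⁻: pKₐ(HCOOH) ≈ 3.8
(CH₃)₃C–SH loses HS⁻: pKₐ(H₂S) ≈ 7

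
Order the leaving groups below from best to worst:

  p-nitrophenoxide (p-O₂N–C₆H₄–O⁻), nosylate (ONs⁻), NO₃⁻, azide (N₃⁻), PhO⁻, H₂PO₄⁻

nosylate (ONs⁻) > NO₃⁻ > H₂PO₄⁻ > azide (N₃⁻) > p-nitrophenoxide (p-O₂N–C₆H₄–O⁻) > PhO⁻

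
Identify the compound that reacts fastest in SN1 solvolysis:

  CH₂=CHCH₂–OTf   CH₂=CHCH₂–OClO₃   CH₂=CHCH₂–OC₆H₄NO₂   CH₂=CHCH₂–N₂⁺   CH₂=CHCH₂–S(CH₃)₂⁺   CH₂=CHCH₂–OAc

With the same alkyl group throughout, only the leaving group differentiates the rates.
A good leaving group is a weak base: the lower the pKₐ of its conjugate acid, the more readily it departs.
CH₂=CHCH₂–N₂⁺ loses N₂: no meaningful conjugate acid; N₂ departs as an exceptionally stable neutral molecule
CH₂=CHCH₂–OTf loses OTf⁻: pKₐ(CF₃SO₃H (triflic acid)) ≈ -14
CH₂=CHCH₂–OClO₃ loses ClO₄⁻: pKₐ(HClO₄) ≈ -10
CH₂=CHCH₂–S(CH₃)₂⁺ loses SR'₂: pKₐ(R'₂SH⁺) ≈ -7
CH₂=CHCH₂–OAc loses AcO⁻: pKₐ(CH₃COOH) ≈ 4.8
CH₂=CHCH₂–OC₆H₄NO₂ loses p-O₂N–C₆H₄–O⁻: pKₐ(p-nitrophenol) ≈ 7.2

CH₂=CHCH₂–N₂⁺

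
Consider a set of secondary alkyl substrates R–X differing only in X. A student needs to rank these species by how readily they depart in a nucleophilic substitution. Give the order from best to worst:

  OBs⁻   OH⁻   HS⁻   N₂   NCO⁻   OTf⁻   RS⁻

A good leaving group is a weak base: the lower the pKₐ of its conjugate acid, the more readily it departs.
N₂: no meaningful conjugate acid; N₂ departs as an exceptionally stable neutral molecule
OTf⁻: pKₐ(CF₃SO₃H (triflic acid)) ≈ -14
OBs⁻: pKₐ(p-BrC₆H₄SO₃H) ≈ -2.8
NCO⁻: pKₐ(HOCN) ≈ 3.5
HS⁻: pKₐ(H₂S) ≈ 7
RS⁻: pKₐ(RSH (a thiol)) ≈ 10.5
OH⁻: pKₐ(H₂O) ≈ 15.7

N₂ > OTf⁻ > OBs⁻ > NCO⁻ > HS⁻ > RS⁻ > OH⁻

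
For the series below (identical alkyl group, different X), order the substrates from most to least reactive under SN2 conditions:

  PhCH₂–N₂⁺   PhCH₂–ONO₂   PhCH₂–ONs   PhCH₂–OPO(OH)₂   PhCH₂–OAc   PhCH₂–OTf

Identical carbon frameworks mean the comparison reduces to leaving-group quality.
Rank by basicity of the departing species: weakest base leaves most easily.
PhCH₂–N₂⁺ loses N₂: no meaningful conjugate acid; N₂ departs as an exceptionally stable neutral molecule
PhCH₂–OTf loses OTf⁻: pKₐ(CF₃SO₃H (triflic acid)) ≈ -14
PhCH₂–ONs loses ONs⁻: pKₐ(p-O₂NC₆H₄SO₃H) ≈ -3.5
PhCH₂–ONO₂ loses NO₃⁻: pKₐ(HNO₃) ≈ -1.3
PhCH₂–OPO(OH)₂ loses H₂PO₄⁻: pKₐ(H₃PO₄) ≈ 2.1
PhCH₂–OAc loses AcO⁻: pKₐ(CH₃COOH) ≈ 4.8

PhCH₂–N₂⁺ > PhCH₂–OTf > PhCH₂–ONs > PhCH₂–ONO₂ > PhCH₂–OPO(OH)₂ > PhCH₂–OAc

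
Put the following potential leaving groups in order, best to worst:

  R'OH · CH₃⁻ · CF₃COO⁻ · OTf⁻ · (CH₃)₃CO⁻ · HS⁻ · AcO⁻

OTf⁻ > R'OH > CF₃COO⁻ > AcO⁻ > HS⁻ > (CH₃)₃CO⁻ > CH₃⁻

The more stable X⁻ (or X) is on its own — i.e. the weaker a base it is — the better a leaving group it makes.
OTf⁻: pKₐ(CF₃SO₃H (triflic acid)) ≈ -14
R'OH: pKₐ(R'OH₂⁺) ≈ -2.4
CF₃COO⁻: pKₐ(CF₃COOH) ≈ 0.2 — strongly electron-withdrawing CF₃ stabilises the carboxylate
AcO⁻: pKₐ(CH₃COOH) ≈ 4.8
HS⁻: pKₐ(H₂S) ≈ 7
(CH₃)₃CO⁻: pKₐ(t-BuOH) ≈ 18 — bulky, strongly basic alkoxide
CH₃⁻: pKₐ(CH₄) ≈ 48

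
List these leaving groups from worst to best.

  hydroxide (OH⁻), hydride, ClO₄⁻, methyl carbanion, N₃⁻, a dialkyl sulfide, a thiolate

methyl carbanion < hydride < hydroxide (OH⁻) < a thiolate < N₃⁻ < a dialkyl sulfide < ClO₄⁻

ClO₄⁻: pKₐ(HClO₄) ≈ -10 — extremely weak base; rarely used for safety reasons
a dialkyl sulfide: pKₐ(R'₂SH⁺) ≈ -7 — neutral; leaves from a sulfonium salt (R–SR'₂⁺)
N₃⁻: pKₐ(HN₃) ≈ 4.7 — linear, resonance-stabilised
a thiolate: pKₐ(RSH (a thiol)) ≈ 10.5 — moderately basic; rarely leaves without activation
hydroxide (OH⁻): pKₐ(H₂O) ≈ 15.7 — strong base; essentially never leaves without prior activation
hydride: pKₐ(H₂) ≈ 36 — extremely strong base; leaves only in special hydride-transfer contexts
methyl carbanion: pKₐ(CH₄) ≈ 48
The question asks for worst first, so the sequence is read in increasing leaving-group ability.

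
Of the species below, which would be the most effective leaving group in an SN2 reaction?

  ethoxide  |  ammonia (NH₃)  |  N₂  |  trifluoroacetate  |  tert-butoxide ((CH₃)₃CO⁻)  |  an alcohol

N₂

A good leaving group is a weak base: the lower the pKₐ of its conjugate acid, the more readily it departs.
N₂: no meaningful conjugate acid; N₂ departs as an exceptionally stable neutral molecule
an alcohol: pKₐ(R'OH₂⁺) ≈ -2.4
trifluoroacetate: pKₐ(CF₃COOH) ≈ 0.2
ammonia (NH₃): pKₐ(NH₄⁺) ≈ 9.2
ethoxide: pKₐ(CH₃CH₂OH) ≈ 16
tert-butoxide ((CH₃)₃CO⁻): pKₐ(t-BuOH) ≈ 18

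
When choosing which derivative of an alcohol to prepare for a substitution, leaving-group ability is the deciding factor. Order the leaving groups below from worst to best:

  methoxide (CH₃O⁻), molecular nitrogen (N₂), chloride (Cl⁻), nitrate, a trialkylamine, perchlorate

A good leaving group is a weak base: the lower the pKₐ of its conjugate acid, the more readily it departs.
molecular nitrogen (N₂): no meaningful conjugate acid; N₂ departs as an exceptionally stable neutral molecule
perchlorate: pKₐ(HClO₄) ≈ -10 — extremely weak base; rarely used for safety reasons
chloride (Cl⁻): pKₐ(HCl) ≈ -7 — moderately weak base
nitrate: pKₐ(HNO₃) ≈ -1.3 — resonance-delocalised over three oxygens
a trialkylamine: pKₐ(R'₃NH⁺) ≈ 10.7 — neutral but still a fairly strong base; Hofmann-elimination LG
methoxide (CH₃O⁻): pKₐ(CH₃OH) ≈ 15.5
Reversing gives the worst-to-best order requested.

methoxide (CH₃O⁻) < a trialkylamine < nitrate < chloride (Cl⁻) < perchlorate < molecular nitrogen (N₂)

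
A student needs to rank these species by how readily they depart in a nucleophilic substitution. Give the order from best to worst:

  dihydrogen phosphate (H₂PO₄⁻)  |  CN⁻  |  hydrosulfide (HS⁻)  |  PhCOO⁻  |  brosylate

brosylate > dihydrogen phosphate (H₂PO₄⁻) > PhCOO⁻ > hydrosulfide (HS⁻) > CN⁻

brosylate: pKₐ(p-BrC₆H₄SO₃H) ≈ -2.8
dihydrogen phosphate (H₂PO₄⁻): pKₐ(H₃PO₄) ≈ 2.1
PhCOO⁻: pKₐ(C₆H₅COOH) ≈ 4.2
hydrosulfide (HS⁻): pKₐ(H₂S) ≈ 7
CN⁻: pKₐ(HCN) ≈ 9.2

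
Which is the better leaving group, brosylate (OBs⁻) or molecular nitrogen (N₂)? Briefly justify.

molecular nitrogen (N₂) is the better leaving group.
N₂ is the ultimate leaving group — it departs as an exceptionally stable neutral molecule, whereas brosylate (OBs⁻) (pKₐ(p-BrC₆H₄SO₃H) ≈ -2.8) is far more basic.

molecular nitrogen (N₂)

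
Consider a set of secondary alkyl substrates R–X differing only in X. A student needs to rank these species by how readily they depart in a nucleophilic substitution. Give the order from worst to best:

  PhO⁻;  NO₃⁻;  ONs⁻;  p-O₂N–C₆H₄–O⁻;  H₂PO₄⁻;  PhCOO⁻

PhO⁻ < p-O₂N–C₆H₄–O⁻ < PhCOO⁻ < H₂PO₄⁻ < NO₃⁻ < ONs⁻

Leaving-group ability tracks the stability of the departed species; conjugate-acid pKₐ is the usual yardstick (lower pKₐ → better LG).
ONs⁻: pKₐ(p-O₂NC₆H₄SO₃H) ≈ -3.5 — p-nitro group further stabilises the sulfonate
NO₃⁻: pKₐ(HNO₃) ≈ -1.3
H₂PO₄⁻: pKₐ(H₃PO₄) ≈ 2.1 — moderate base; biological leaving group after further activation
PhCOO⁻: pKₐ(C₆H₅COOH) ≈ 4.2
p-O₂N–C₆H₄–O⁻: pKₐ(p-nitrophenol) ≈ 7.2
PhO⁻: pKₐ(C₆H₅OH (phenol)) ≈ 10 — resonance into the ring helps, but still a poor LG
Reversing gives the worst-to-best order requested.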